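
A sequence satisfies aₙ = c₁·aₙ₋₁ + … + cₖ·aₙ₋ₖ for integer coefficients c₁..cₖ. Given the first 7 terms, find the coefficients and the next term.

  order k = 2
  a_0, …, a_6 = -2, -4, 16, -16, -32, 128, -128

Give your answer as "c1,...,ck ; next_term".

-2,-4 ; -256

  a_2 = -2·-4 + -4·-2 = 16
  a_3 = -2·16 + -4·-4 = -16
  a_4 = -2·-16 + -4·16 = -32
  a_5 = -2·-32 + -4·-16 = 128
  a_6 = -2·128 + -4·-32 = -128
  a_7 = -2·-128 + -4·128 = -256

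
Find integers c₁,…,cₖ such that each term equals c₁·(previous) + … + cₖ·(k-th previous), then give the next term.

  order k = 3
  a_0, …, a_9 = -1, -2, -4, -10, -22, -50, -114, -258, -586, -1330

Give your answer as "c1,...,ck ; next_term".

1,2,2 ; -3018

  a_3 = 1·-4 + 2·-2 + 2·-1 = -10
  a_4 = 1·-10 + 2·-4 + 2·-2 = -22
  a_5 = 1·-22 + 2·-10 + 2·-4 = -50
  a_6 = 1·-50 + 2·-22 + 2·-10 = -114
  a_7 = 1·-114 + 2·-50 + 2·-22 = -258
  a_8 = 1·-258 + 2·-114 + 2·-50 = -586
  a_9 = 1·-586 + 2·-258 + 2·-114 = -1330
  a_10 = 1·-1330 + 2·-586 + 2·-258 = -3018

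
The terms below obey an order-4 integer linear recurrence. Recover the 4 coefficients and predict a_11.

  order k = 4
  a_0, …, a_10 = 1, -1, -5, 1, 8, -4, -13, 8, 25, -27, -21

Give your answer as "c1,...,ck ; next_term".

-2,-1,-3,2 ; 10

  a_4 = -2·1 + -1·-5 + -3·-1 + 2·1 = 8
  a_5 = -2·8 + -1·1 + -3·-5 + 2·-1 = -4
  a_6 = -2·-4 + -1·8 + -3·1 + 2·-5 = -13
  a_7 = -2·-13 + -1·-4 + -3·8 + 2·1 = 8
  a_8 = -2·8 + -1·-13 + -3·-4 + 2·8 = 25
  a_9 = -2·25 + -1·8 + -3·-13 + 2·-4 = -27
  a_10 = -2·-27 + -1·25 + -3·8 + 2·-13 = -21
  a_11 = -2·-21 + -1·-27 + -3·25 + 2·8 = 10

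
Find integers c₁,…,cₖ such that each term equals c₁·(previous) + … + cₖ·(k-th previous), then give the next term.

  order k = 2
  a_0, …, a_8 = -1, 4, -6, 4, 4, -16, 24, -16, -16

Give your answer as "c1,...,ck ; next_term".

  a_2 = -2·4 + -2·-1 = -6
  a_3 = -2·-6 + -2·4 = 4
  a_4 = -2·4 + -2·-6 = 4
  a_5 = -2·4 + -2·4 = -16
  a_6 = -2·-16 + -2·4 = 24
  a_7 = -2·24 + -2·-16 = -16
  a_8 = -2·-16 + -2·24 = -16
  a_9 = -2·-16 + -2·-16 = 64

-2,-2 ; 64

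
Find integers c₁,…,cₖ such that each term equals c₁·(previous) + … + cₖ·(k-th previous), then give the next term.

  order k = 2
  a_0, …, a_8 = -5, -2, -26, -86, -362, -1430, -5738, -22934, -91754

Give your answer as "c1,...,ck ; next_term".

  a_2 = 3·-2 + 4·-5 = -26
  a_3 = 3·-26 + 4·-2 = -86
  a_4 = 3·-86 + 4·-26 = -362
  a_5 = 3·-362 + 4·-86 = -1430
  a_6 = 3·-1430 + 4·-362 = -5738
  a_7 = 3·-5738 + 4·-1430 = -22934
  a_8 = 3·-22934 + 4·-5738 = -91754
  a_9 = 3·-91754 + 4·-22934 = -366998

3,4 ; -366998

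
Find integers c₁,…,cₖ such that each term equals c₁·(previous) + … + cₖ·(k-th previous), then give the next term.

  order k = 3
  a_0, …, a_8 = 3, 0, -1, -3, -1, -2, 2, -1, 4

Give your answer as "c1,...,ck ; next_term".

0,1,-1 ; -3

  a_3 = 0·-1 + 1·0 + -1·3 = -3
  a_4 = 0·-3 + 1·-1 + -1·0 = -1
  a_5 = 0·-1 + 1·-3 + -1·-1 = -2
  a_6 = 0·-2 + 1·-1 + -1·-3 = 2
  a_7 = 0·2 + 1·-2 + -1·-1 = -1
  a_8 = 0·-1 + 1·2 + -1·-2 = 4
  a_9 = 0·4 + 1·-1 + -1·2 = -3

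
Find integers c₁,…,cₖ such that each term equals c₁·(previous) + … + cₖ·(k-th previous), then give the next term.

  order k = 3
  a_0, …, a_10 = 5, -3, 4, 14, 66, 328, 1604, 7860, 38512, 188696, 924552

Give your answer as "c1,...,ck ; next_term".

  a_3 = 4·4 + 4·-3 + 2·5 = 14
  a_4 = 4·14 + 4·4 + 2·-3 = 66
  a_5 = 4·66 + 4·14 + 2·4 = 328
  a_6 = 4·328 + 4·66 + 2·14 = 1604
  a_7 = 4·1604 + 4·328 + 2·66 = 7860
  a_8 = 4·7860 + 4·1604 + 2·328 = 38512
  a_9 = 4·38512 + 4·7860 + 2·1604 = 188696
  a_10 = 4·188696 + 4·38512 + 2·7860 = 924552
  a_11 = 4·924552 + 4·188696 + 2·38512 = 4530016

4,4,2 ; 4530016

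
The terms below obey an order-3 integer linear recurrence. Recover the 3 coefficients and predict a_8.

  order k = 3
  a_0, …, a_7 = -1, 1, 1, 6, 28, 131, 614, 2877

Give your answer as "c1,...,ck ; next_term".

4,3,1 ; 13481

  a_3 = 4·1 + 3·1 + 1·-1 = 6
  a_4 = 4·6 + 3·1 + 1·1 = 28
  a_5 = 4·28 + 3·6 + 1·1 = 131
  a_6 = 4·131 + 3·28 + 1·6 = 614
  a_7 = 4·614 + 3·131 + 1·28 = 2877
  a_8 = 4·2877 + 3·614 + 1·131 = 13481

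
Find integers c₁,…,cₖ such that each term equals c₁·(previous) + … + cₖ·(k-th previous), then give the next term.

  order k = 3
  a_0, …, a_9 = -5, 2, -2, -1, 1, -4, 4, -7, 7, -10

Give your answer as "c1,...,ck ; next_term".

  a_3 = -1·-2 + 1·2 + 1·-5 = -1
  a_4 = -1·-1 + 1·-2 + 1·2 = 1
  a_5 = -1·1 + 1·-1 + 1·-2 = -4
  a_6 = -1·-4 + 1·1 + 1·-1 = 4
  a_7 = -1·4 + 1·-4 + 1·1 = -7
  a_8 = -1·-7 + 1·4 + 1·-4 = 7
  a_9 = -1·7 + 1·-7 + 1·4 = -10
  a_10 = -1·-10 + 1·7 + 1·-7 = 10

-1,1,1 ; 10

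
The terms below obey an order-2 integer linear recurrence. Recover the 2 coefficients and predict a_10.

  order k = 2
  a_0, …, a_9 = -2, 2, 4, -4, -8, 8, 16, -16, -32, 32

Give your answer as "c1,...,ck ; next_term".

0,-2 ; 64

  a_2 = 0·2 + -2·-2 = 4
  a_3 = 0·4 + -2·2 = -4
  a_4 = 0·-4 + -2·4 = -8
  a_5 = 0·-8 + -2·-4 = 8
  a_6 = 0·8 + -2·-8 = 16
  a_7 = 0·16 + -2·8 = -16
  a_8 = 0·-16 + -2·16 = -32
  a_9 = 0·-32 + -2·-16 = 32
  a_10 = 0·32 + -2·-32 = 64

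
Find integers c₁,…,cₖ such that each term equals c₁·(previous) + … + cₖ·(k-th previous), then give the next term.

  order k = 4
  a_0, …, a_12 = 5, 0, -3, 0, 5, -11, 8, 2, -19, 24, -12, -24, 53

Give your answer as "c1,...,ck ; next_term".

  a_4 = -1·0 + 0·-3 + 2·0 + 1·5 = 5
  a_5 = -1·5 + 0·0 + 2·-3 + 1·0 = -11
  a_6 = -1·-11 + 0·5 + 2·0 + 1·-3 = 8
  a_7 = -1·8 + 0·-11 + 2·5 + 1·0 = 2
  a_8 = -1·2 + 0·8 + 2·-11 + 1·5 = -19
  a_9 = -1·-19 + 0·2 + 2·8 + 1·-11 = 24
  a_10 = -1·24 + 0·-19 + 2·2 + 1·8 = -12
  a_11 = -1·-12 + 0·24 + 2·-19 + 1·2 = -24
  a_12 = -1·-24 + 0·-12 + 2·24 + 1·-19 = 53
  a_13 = -1·53 + 0·-24 + 2·-12 + 1·24 = -53

-1,0,2,1 ; -53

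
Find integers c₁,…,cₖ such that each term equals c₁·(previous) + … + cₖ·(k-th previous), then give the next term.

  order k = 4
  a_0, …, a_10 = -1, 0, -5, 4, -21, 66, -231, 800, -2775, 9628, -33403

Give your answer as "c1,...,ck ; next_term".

  a_4 = -3·4 + 2·-5 + 1·0 + -1·-1 = -21
  a_5 = -3·-21 + 2·4 + 1·-5 + -1·0 = 66
  a_6 = -3·66 + 2·-21 + 1·4 + -1·-5 = -231
  a_7 = -3·-231 + 2·66 + 1·-21 + -1·4 = 800
  a_8 = -3·800 + 2·-231 + 1·66 + -1·-21 = -2775
  a_9 = -3·-2775 + 2·800 + 1·-231 + -1·66 = 9628
  a_10 = -3·9628 + 2·-2775 + 1·800 + -1·-231 = -33403
  a_11 = -3·-33403 + 2·9628 + 1·-2775 + -1·800 = 115890

-3,2,1,-1 ; 115890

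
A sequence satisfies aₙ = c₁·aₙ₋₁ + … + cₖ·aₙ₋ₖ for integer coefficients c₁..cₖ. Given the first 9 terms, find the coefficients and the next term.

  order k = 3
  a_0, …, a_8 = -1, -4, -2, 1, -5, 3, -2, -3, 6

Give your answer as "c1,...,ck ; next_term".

  a_3 = -1·-2 + 0·-4 + 1·-1 = 1
  a_4 = -1·1 + 0·-2 + 1·-4 = -5
  a_5 = -1·-5 + 0·1 + 1·-2 = 3
  a_6 = -1·3 + 0·-5 + 1·1 = -2
  a_7 = -1·-2 + 0·3 + 1·-5 = -3
  a_8 = -1·-3 + 0·-2 + 1·3 = 6
  a_9 = -1·6 + 0·-3 + 1·-2 = -8

-1,0,1 ; -8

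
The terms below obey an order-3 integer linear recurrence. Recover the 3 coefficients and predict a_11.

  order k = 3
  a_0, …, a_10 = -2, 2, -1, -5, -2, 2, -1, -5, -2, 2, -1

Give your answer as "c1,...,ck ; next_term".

  a_3 = 1·-1 + -1·2 + 1·-2 = -5
  a_4 = 1·-5 + -1·-1 + 1·2 = -2
  a_5 = 1·-2 + -1·-5 + 1·-1 = 2
  a_6 = 1·2 + -1·-2 + 1·-5 = -1
  a_7 = 1·-1 + -1·2 + 1·-2 = -5
  a_8 = 1·-5 + -1·-1 + 1·2 = -2
  a_9 = 1·-2 + -1·-5 + 1·-1 = 2
  a_10 = 1·2 + -1·-2 + 1·-5 = -1
  a_11 = 1·-1 + -1·2 + 1·-2 = -5

1,-1,1 ; -5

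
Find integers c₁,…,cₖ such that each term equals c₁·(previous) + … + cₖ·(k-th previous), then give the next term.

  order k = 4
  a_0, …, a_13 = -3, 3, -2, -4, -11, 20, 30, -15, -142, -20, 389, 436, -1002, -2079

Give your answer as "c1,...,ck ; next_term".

  a_4 = 0·-4 + -2·-2 + -3·3 + 2·-3 = -11
  a_5 = 0·-11 + -2·-4 + -3·-2 + 2·3 = 20
  a_6 = 0·20 + -2·-11 + -3·-4 + 2·-2 = 30
  a_7 = 0·30 + -2·20 + -3·-11 + 2·-4 = -15
  a_8 = 0·-15 + -2·30 + -3·20 + 2·-11 = -142
  a_9 = 0·-142 + -2·-15 + -3·30 + 2·20 = -20
  a_10 = 0·-20 + -2·-142 + -3·-15 + 2·30 = 389
  a_11 = 0·389 + -2·-20 + -3·-142 + 2·-15 = 436
  a_12 = 0·436 + -2·389 + -3·-20 + 2·-142 = -1002
  a_13 = 0·-1002 + -2·436 + -3·389 + 2·-20 = -2079
  a_14 = 0·-2079 + -2·-1002 + -3·436 + 2·389 = 1474

0,-2,-3,2 ; 1474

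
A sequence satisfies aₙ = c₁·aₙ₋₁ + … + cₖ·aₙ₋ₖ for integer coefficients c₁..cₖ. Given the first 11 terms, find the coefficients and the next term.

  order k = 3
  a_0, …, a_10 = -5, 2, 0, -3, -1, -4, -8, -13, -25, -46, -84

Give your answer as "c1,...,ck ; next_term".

1,1,1 ; -155

  a_3 = 1·0 + 1·2 + 1·-5 = -3
  a_4 = 1·-3 + 1·0 + 1·2 = -1
  a_5 = 1·-1 + 1·-3 + 1·0 = -4
  a_6 = 1·-4 + 1·-1 + 1·-3 = -8
  a_7 = 1·-8 + 1·-4 + 1·-1 = -13
  a_8 = 1·-13 + 1·-8 + 1·-4 = -25
  a_9 = 1·-25 + 1·-13 + 1·-8 = -46
  a_10 = 1·-46 + 1·-25 + 1·-13 = -84
  a_11 = 1·-84 + 1·-46 + 1·-25 = -155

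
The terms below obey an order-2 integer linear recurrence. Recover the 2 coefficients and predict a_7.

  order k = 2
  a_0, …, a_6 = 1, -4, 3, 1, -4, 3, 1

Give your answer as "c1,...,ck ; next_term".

-1,-1 ; -4

  a_2 = -1·-4 + -1·1 = 3
  a_3 = -1·3 + -1·-4 = 1
  a_4 = -1·1 + -1·3 = -4
  a_5 = -1·-4 + -1·1 = 3
  a_6 = -1·3 + -1·-4 = 1
  a_7 = -1·1 + -1·3 = -4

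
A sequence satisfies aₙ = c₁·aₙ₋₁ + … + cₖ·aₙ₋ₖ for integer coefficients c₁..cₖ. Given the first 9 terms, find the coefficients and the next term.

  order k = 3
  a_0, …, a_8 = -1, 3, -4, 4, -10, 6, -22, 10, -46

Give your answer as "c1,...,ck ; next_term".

  a_3 = 1·-4 + 2·3 + -2·-1 = 4
  a_4 = 1·4 + 2·-4 + -2·3 = -10
  a_5 = 1·-10 + 2·4 + -2·-4 = 6
  a_6 = 1·6 + 2·-10 + -2·4 = -22
  a_7 = 1·-22 + 2·6 + -2·-10 = 10
  a_8 = 1·10 + 2·-22 + -2·6 = -46
  a_9 = 1·-46 + 2·10 + -2·-22 = 18

1,2,-2 ; 18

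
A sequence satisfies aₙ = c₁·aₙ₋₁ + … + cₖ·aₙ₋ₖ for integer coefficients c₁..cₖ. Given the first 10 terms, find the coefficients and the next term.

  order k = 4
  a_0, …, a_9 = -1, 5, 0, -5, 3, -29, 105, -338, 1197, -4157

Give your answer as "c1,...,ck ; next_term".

  a_4 = -3·-5 + 1·0 + -3·5 + -3·-1 = 3
  a_5 = -3·3 + 1·-5 + -3·0 + -3·5 = -29
  a_6 = -3·-29 + 1·3 + -3·-5 + -3·0 = 105
  a_7 = -3·105 + 1·-29 + -3·3 + -3·-5 = -338
  a_8 = -3·-338 + 1·105 + -3·-29 + -3·3 = 1197
  a_9 = -3·1197 + 1·-338 + -3·105 + -3·-29 = -4157
  a_10 = -3·-4157 + 1·1197 + -3·-338 + -3·105 = 14367

-3,1,-3,-3 ; 14367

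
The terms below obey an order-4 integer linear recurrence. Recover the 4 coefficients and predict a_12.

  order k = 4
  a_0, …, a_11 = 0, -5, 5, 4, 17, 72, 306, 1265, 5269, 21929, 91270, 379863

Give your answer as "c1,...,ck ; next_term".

  a_4 = 3·4 + 4·5 + 3·-5 + 2·0 = 17
  a_5 = 3·17 + 4·4 + 3·5 + 2·-5 = 72
  a_6 = 3·72 + 4·17 + 3·4 + 2·5 = 306
  a_7 = 3·306 + 4·72 + 3·17 + 2·4 = 1265
  a_8 = 3·1265 + 4·306 + 3·72 + 2·17 = 5269
  a_9 = 3·5269 + 4·1265 + 3·306 + 2·72 = 21929
  a_10 = 3·21929 + 4·5269 + 3·1265 + 2·306 = 91270
  a_11 = 3·91270 + 4·21929 + 3·5269 + 2·1265 = 379863
  a_12 = 3·379863 + 4·91270 + 3·21929 + 2·5269 = 1580994

3,4,3,2 ; 1580994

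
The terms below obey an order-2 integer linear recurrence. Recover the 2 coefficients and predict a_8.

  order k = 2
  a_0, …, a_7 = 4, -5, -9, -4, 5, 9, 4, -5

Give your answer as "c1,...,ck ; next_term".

1,-1 ; -9

  a_2 = 1·-5 + -1·4 = -9
  a_3 = 1·-9 + -1·-5 = -4
  a_4 = 1·-4 + -1·-9 = 5
  a_5 = 1·5 + -1·-4 = 9
  a_6 = 1·9 + -1·5 = 4
  a_7 = 1·4 + -1·9 = -5
  a_8 = 1·-5 + -1·4 = -9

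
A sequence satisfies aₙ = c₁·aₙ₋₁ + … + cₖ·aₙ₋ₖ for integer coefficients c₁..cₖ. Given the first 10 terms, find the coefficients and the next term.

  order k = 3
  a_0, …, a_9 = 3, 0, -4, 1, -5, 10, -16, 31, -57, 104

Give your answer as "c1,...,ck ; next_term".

  a_3 = -1·-4 + 1·0 + -1·3 = 1
  a_4 = -1·1 + 1·-4 + -1·0 = -5
  a_5 = -1·-5 + 1·1 + -1·-4 = 10
  a_6 = -1·10 + 1·-5 + -1·1 = -16
  a_7 = -1·-16 + 1·10 + -1·-5 = 31
  a_8 = -1·31 + 1·-16 + -1·10 = -57
  a_9 = -1·-57 + 1·31 + -1·-16 = 104
  a_10 = -1·104 + 1·-57 + -1·31 = -192

-1,1,-1 ; -192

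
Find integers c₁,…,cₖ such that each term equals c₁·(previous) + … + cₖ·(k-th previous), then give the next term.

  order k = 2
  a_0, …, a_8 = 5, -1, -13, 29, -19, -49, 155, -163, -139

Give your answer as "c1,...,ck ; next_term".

  a_2 = -2·-1 + -3·5 = -13
  a_3 = -2·-13 + -3·-1 = 29
  a_4 = -2·29 + -3·-13 = -19
  a_5 = -2·-19 + -3·29 = -49
  a_6 = -2·-49 + -3·-19 = 155
  a_7 = -2·155 + -3·-49 = -163
  a_8 = -2·-163 + -3·155 = -139
  a_9 = -2·-139 + -3·-163 = 767

-2,-3 ; 767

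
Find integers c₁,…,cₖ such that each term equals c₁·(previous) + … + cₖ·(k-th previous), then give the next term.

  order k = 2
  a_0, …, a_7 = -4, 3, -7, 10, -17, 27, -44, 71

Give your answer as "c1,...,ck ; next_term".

-1,1 ; -115

  a_2 = -1·3 + 1·-4 = -7
  a_3 = -1·-7 + 1·3 = 10
  a_4 = -1·10 + 1·-7 = -17
  a_5 = -1·-17 + 1·10 = 27
  a_6 = -1·27 + 1·-17 = -44
  a_7 = -1·-44 + 1·27 = 71
  a_8 = -1·71 + 1·-44 = -115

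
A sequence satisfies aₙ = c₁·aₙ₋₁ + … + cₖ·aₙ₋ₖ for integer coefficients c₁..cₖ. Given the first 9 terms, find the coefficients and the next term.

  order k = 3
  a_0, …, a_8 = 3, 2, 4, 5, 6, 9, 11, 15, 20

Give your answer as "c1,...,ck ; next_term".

0,1,1 ; 26

  a_3 = 0·4 + 1·2 + 1·3 = 5
  a_4 = 0·5 + 1·4 + 1·2 = 6
  a_5 = 0·6 + 1·5 + 1·4 = 9
  a_6 = 0·9 + 1·6 + 1·5 = 11
  a_7 = 0·11 + 1·9 + 1·6 = 15
  a_8 = 0·15 + 1·11 + 1·9 = 20
  a_9 = 0·20 + 1·15 + 1·11 = 26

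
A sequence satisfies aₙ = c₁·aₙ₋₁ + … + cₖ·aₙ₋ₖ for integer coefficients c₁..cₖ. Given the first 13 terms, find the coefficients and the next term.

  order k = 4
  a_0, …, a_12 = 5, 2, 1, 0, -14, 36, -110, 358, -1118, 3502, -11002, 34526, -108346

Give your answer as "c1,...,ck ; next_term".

-3,0,-2,-2 ; 340038

  a_4 = -3·0 + 0·1 + -2·2 + -2·5 = -14
  a_5 = -3·-14 + 0·0 + -2·1 + -2·2 = 36
  a_6 = -3·36 + 0·-14 + -2·0 + -2·1 = -110
  a_7 = -3·-110 + 0·36 + -2·-14 + -2·0 = 358
  a_8 = -3·358 + 0·-110 + -2·36 + -2·-14 = -1118
  a_9 = -3·-1118 + 0·358 + -2·-110 + -2·36 = 3502
  a_10 = -3·3502 + 0·-1118 + -2·358 + -2·-110 = -11002
  a_11 = -3·-11002 + 0·3502 + -2·-1118 + -2·358 = 34526
  a_12 = -3·34526 + 0·-11002 + -2·3502 + -2·-1118 = -108346
  a_13 = -3·-108346 + 0·34526 + -2·-11002 + -2·3502 = 340038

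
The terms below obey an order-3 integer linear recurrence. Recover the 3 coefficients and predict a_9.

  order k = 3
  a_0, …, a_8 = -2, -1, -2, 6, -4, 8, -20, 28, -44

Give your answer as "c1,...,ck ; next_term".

-1,0,-2 ; 84

  a_3 = -1·-2 + 0·-1 + -2·-2 = 6
  a_4 = -1·6 + 0·-2 + -2·-1 = -4
  a_5 = -1·-4 + 0·6 + -2·-2 = 8
  a_6 = -1·8 + 0·-4 + -2·6 = -20
  a_7 = -1·-20 + 0·8 + -2·-4 = 28
  a_8 = -1·28 + 0·-20 + -2·8 = -44
  a_9 = -1·-44 + 0·28 + -2·-20 = 84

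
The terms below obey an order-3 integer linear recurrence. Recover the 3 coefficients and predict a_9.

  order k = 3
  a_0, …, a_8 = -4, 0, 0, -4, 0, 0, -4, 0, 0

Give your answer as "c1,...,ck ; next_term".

  a_3 = 0·0 + 0·0 + 1·-4 = -4
  a_4 = 0·-4 + 0·0 + 1·0 = 0
  a_5 = 0·0 + 0·-4 + 1·0 = 0
  a_6 = 0·0 + 0·0 + 1·-4 = -4
  a_7 = 0·-4 + 0·0 + 1·0 = 0
  a_8 = 0·0 + 0·-4 + 1·0 = 0
  a_9 = 0·0 + 0·0 + 1·-4 = -4

0,0,1 ; -4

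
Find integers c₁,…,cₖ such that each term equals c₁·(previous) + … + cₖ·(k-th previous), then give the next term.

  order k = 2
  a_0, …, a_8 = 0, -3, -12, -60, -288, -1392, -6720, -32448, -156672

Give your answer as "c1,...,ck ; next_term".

  a_2 = 4·-3 + 4·0 = -12
  a_3 = 4·-12 + 4·-3 = -60
  a_4 = 4·-60 + 4·-12 = -288
  a_5 = 4·-288 + 4·-60 = -1392
  a_6 = 4·-1392 + 4·-288 = -6720
  a_7 = 4·-6720 + 4·-1392 = -32448
  a_8 = 4·-32448 + 4·-6720 = -156672
  a_9 = 4·-156672 + 4·-32448 = -756480

4,4 ; -756480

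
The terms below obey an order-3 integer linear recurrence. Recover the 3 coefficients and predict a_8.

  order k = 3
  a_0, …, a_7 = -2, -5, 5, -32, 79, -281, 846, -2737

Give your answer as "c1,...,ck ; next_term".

  a_3 = -2·5 + 4·-5 + 1·-2 = -32
  a_4 = -2·-32 + 4·5 + 1·-5 = 79
  a_5 = -2·79 + 4·-32 + 1·5 = -281
  a_6 = -2·-281 + 4·79 + 1·-32 = 846
  a_7 = -2·846 + 4·-281 + 1·79 = -2737
  a_8 = -2·-2737 + 4·846 + 1·-281 = 8577

-2,4,1 ; 8577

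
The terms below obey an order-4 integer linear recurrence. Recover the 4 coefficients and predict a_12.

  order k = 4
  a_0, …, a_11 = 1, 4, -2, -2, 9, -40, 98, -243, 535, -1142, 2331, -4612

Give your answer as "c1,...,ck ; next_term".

-2,2,3,-3 ; 8855

  a_4 = -2·-2 + 2·-2 + 3·4 + -3·1 = 9
  a_5 = -2·9 + 2·-2 + 3·-2 + -3·4 = -40
  a_6 = -2·-40 + 2·9 + 3·-2 + -3·-2 = 98
  a_7 = -2·98 + 2·-40 + 3·9 + -3·-2 = -243
  a_8 = -2·-243 + 2·98 + 3·-40 + -3·9 = 535
  a_9 = -2·535 + 2·-243 + 3·98 + -3·-40 = -1142
  a_10 = -2·-1142 + 2·535 + 3·-243 + -3·98 = 2331
  a_11 = -2·2331 + 2·-1142 + 3·535 + -3·-243 = -4612
  a_12 = -2·-4612 + 2·2331 + 3·-1142 + -3·535 = 8855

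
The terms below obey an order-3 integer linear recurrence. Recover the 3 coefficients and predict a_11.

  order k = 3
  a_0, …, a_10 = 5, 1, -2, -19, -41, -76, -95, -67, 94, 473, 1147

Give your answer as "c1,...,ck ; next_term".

  a_3 = 2·-2 + 0·1 + -3·5 = -19
  a_4 = 2·-19 + 0·-2 + -3·1 = -41
  a_5 = 2·-41 + 0·-19 + -3·-2 = -76
  a_6 = 2·-76 + 0·-41 + -3·-19 = -95
  a_7 = 2·-95 + 0·-76 + -3·-41 = -67
  a_8 = 2·-67 + 0·-95 + -3·-76 = 94
  a_9 = 2·94 + 0·-67 + -3·-95 = 473
  a_10 = 2·473 + 0·94 + -3·-67 = 1147
  a_11 = 2·1147 + 0·473 + -3·94 = 2012

2,0,-3 ; 2012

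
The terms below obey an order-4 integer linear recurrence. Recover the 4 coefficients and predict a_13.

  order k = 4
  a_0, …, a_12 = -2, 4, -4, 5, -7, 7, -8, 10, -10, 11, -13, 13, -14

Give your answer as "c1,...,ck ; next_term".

-1,0,-1,-1 ; 16

  a_4 = -1·5 + 0·-4 + -1·4 + -1·-2 = -7
  a_5 = -1·-7 + 0·5 + -1·-4 + -1·4 = 7
  a_6 = -1·7 + 0·-7 + -1·5 + -1·-4 = -8
  a_7 = -1·-8 + 0·7 + -1·-7 + -1·5 = 10
  a_8 = -1·10 + 0·-8 + -1·7 + -1·-7 = -10
  a_9 = -1·-10 + 0·10 + -1·-8 + -1·7 = 11
  a_10 = -1·11 + 0·-10 + -1·10 + -1·-8 = -13
  a_11 = -1·-13 + 0·11 + -1·-10 + -1·10 = 13
  a_12 = -1·13 + 0·-13 + -1·11 + -1·-10 = -14
  a_13 = -1·-14 + 0·13 + -1·-13 + -1·11 = 16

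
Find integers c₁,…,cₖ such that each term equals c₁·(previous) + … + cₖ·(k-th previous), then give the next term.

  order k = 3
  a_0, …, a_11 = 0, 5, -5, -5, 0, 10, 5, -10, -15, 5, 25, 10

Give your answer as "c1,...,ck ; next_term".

0,-1,-1 ; -30

  a_3 = 0·-5 + -1·5 + -1·0 = -5
  a_4 = 0·-5 + -1·-5 + -1·5 = 0
  a_5 = 0·0 + -1·-5 + -1·-5 = 10
  a_6 = 0·10 + -1·0 + -1·-5 = 5
  a_7 = 0·5 + -1·10 + -1·0 = -10
  a_8 = 0·-10 + -1·5 + -1·10 = -15
  a_9 = 0·-15 + -1·-10 + -1·5 = 5
  a_10 = 0·5 + -1·-15 + -1·-10 = 25
  a_11 = 0·25 + -1·5 + -1·-15 = 10
  a_12 = 0·10 + -1·25 + -1·5 = -30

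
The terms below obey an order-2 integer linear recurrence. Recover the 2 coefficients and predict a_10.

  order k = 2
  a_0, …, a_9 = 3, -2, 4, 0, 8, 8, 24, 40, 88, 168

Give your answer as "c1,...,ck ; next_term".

1,2 ; 344

  a_2 = 1·-2 + 2·3 = 4
  a_3 = 1·4 + 2·-2 = 0
  a_4 = 1·0 + 2·4 = 8
  a_5 = 1·8 + 2·0 = 8
  a_6 = 1·8 + 2·8 = 24
  a_7 = 1·24 + 2·8 = 40
  a_8 = 1·40 + 2·24 = 88
  a_9 = 1·88 + 2·40 = 168
  a_10 = 1·168 + 2·88 = 344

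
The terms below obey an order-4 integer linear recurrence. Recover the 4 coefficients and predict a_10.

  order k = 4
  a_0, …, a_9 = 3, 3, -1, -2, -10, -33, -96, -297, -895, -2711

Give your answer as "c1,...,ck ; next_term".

2,3,1,-2 ; -8212

  a_4 = 2·-2 + 3·-1 + 1·3 + -2·3 = -10
  a_5 = 2·-10 + 3·-2 + 1·-1 + -2·3 = -33
  a_6 = 2·-33 + 3·-10 + 1·-2 + -2·-1 = -96
  a_7 = 2·-96 + 3·-33 + 1·-10 + -2·-2 = -297
  a_8 = 2·-297 + 3·-96 + 1·-33 + -2·-10 = -895
  a_9 = 2·-895 + 3·-297 + 1·-96 + -2·-33 = -2711
  a_10 = 2·-2711 + 3·-895 + 1·-297 + -2·-96 = -8212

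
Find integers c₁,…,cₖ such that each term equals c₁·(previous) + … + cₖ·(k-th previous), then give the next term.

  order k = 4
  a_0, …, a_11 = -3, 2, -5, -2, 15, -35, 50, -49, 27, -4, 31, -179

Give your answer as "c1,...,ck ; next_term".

-3,-3,0,2 ; 498

  a_4 = -3·-2 + -3·-5 + 0·2 + 2·-3 = 15
  a_5 = -3·15 + -3·-2 + 0·-5 + 2·2 = -35
  a_6 = -3·-35 + -3·15 + 0·-2 + 2·-5 = 50
  a_7 = -3·50 + -3·-35 + 0·15 + 2·-2 = -49
  a_8 = -3·-49 + -3·50 + 0·-35 + 2·15 = 27
  a_9 = -3·27 + -3·-49 + 0·50 + 2·-35 = -4
  a_10 = -3·-4 + -3·27 + 0·-49 + 2·50 = 31
  a_11 = -3·31 + -3·-4 + 0·27 + 2·-49 = -179
  a_12 = -3·-179 + -3·31 + 0·-4 + 2·27 = 498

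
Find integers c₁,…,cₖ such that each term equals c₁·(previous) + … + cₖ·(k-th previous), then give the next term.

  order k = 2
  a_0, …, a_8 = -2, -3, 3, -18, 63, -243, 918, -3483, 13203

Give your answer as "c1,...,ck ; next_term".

-3,3 ; -50058

  a_2 = -3·-3 + 3·-2 = 3
  a_3 = -3·3 + 3·-3 = -18
  a_4 = -3·-18 + 3·3 = 63
  a_5 = -3·63 + 3·-18 = -243
  a_6 = -3·-243 + 3·63 = 918
  a_7 = -3·918 + 3·-243 = -3483
  a_8 = -3·-3483 + 3·918 = 13203
  a_9 = -3·13203 + 3·-3483 = -50058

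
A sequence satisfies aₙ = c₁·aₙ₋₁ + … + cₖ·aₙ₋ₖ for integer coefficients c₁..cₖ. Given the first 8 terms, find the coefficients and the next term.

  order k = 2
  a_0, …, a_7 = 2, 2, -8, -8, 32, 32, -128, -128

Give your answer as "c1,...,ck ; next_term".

  a_2 = 0·2 + -4·2 = -8
  a_3 = 0·-8 + -4·2 = -8
  a_4 = 0·-8 + -4·-8 = 32
  a_5 = 0·32 + -4·-8 = 32
  a_6 = 0·32 + -4·32 = -128
  a_7 = 0·-128 + -4·32 = -128
  a_8 = 0·-128 + -4·-128 = 512

0,-4 ; 512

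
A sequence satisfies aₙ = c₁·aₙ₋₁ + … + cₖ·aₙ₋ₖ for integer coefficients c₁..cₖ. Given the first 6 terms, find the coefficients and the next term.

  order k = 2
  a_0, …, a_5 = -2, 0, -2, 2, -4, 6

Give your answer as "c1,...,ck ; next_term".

-1,1 ; -10

  a_2 = -1·0 + 1·-2 = -2
  a_3 = -1·-2 + 1·0 = 2
  a_4 = -1·2 + 1·-2 = -4
  a_5 = -1·-4 + 1·2 = 6
  a_6 = -1·6 + 1·-4 = -10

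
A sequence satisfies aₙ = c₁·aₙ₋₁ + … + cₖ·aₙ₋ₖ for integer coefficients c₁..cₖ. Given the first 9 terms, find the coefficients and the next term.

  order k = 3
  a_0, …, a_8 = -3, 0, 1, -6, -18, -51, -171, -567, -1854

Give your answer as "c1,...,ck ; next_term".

3,0,3 ; -6075

  a_3 = 3·1 + 0·0 + 3·-3 = -6
  a_4 = 3·-6 + 0·1 + 3·0 = -18
  a_5 = 3·-18 + 0·-6 + 3·1 = -51
  a_6 = 3·-51 + 0·-18 + 3·-6 = -171
  a_7 = 3·-171 + 0·-51 + 3·-18 = -567
  a_8 = 3·-567 + 0·-171 + 3·-51 = -1854
  a_9 = 3·-1854 + 0·-567 + 3·-171 = -6075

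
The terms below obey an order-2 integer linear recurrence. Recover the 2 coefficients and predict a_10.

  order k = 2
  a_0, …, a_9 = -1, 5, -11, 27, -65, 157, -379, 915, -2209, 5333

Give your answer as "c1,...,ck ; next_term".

  a_2 = -2·5 + 1·-1 = -11
  a_3 = -2·-11 + 1·5 = 27
  a_4 = -2·27 + 1·-11 = -65
  a_5 = -2·-65 + 1·27 = 157
  a_6 = -2·157 + 1·-65 = -379
  a_7 = -2·-379 + 1·157 = 915
  a_8 = -2·915 + 1·-379 = -2209
  a_9 = -2·-2209 + 1·915 = 5333
  a_10 = -2·5333 + 1·-2209 = -12875

-2,1 ; -12875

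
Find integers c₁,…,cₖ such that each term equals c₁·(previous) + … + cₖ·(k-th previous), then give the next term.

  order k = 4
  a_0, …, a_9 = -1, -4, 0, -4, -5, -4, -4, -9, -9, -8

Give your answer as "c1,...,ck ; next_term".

  a_4 = 0·-4 + 0·0 + 1·-4 + 1·-1 = -5
  a_5 = 0·-5 + 0·-4 + 1·0 + 1·-4 = -4
  a_6 = 0·-4 + 0·-5 + 1·-4 + 1·0 = -4
  a_7 = 0·-4 + 0·-4 + 1·-5 + 1·-4 = -9
  a_8 = 0·-9 + 0·-4 + 1·-4 + 1·-5 = -9
  a_9 = 0·-9 + 0·-9 + 1·-4 + 1·-4 = -8
  a_10 = 0·-8 + 0·-9 + 1·-9 + 1·-4 = -13

0,0,1,1 ; -13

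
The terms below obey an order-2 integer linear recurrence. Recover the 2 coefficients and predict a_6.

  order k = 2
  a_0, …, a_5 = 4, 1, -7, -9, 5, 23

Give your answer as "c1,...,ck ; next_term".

1,-2 ; 13

  a_2 = 1·1 + -2·4 = -7
  a_3 = 1·-7 + -2·1 = -9
  a_4 = 1·-9 + -2·-7 = 5
  a_5 = 1·5 + -2·-9 = 23
  a_6 = 1·23 + -2·5 = 13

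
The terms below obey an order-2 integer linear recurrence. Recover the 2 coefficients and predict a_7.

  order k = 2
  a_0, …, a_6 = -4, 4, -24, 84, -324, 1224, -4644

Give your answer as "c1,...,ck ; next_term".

  a_2 = -3·4 + 3·-4 = -24
  a_3 = -3·-24 + 3·4 = 84
  a_4 = -3·84 + 3·-24 = -324
  a_5 = -3·-324 + 3·84 = 1224
  a_6 = -3·1224 + 3·-324 = -4644
  a_7 = -3·-4644 + 3·1224 = 17604

-3,3 ; 17604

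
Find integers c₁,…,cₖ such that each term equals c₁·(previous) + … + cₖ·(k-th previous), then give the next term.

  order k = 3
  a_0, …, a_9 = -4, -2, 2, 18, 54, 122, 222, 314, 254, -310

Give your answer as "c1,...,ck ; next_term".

3,-2,-2 ; -2066

  a_3 = 3·2 + -2·-2 + -2·-4 = 18
  a_4 = 3·18 + -2·2 + -2·-2 = 54
  a_5 = 3·54 + -2·18 + -2·2 = 122
  a_6 = 3·122 + -2·54 + -2·18 = 222
  a_7 = 3·222 + -2·122 + -2·54 = 314
  a_8 = 3·314 + -2·222 + -2·122 = 254
  a_9 = 3·254 + -2·314 + -2·222 = -310
  a_10 = 3·-310 + -2·254 + -2·314 = -2066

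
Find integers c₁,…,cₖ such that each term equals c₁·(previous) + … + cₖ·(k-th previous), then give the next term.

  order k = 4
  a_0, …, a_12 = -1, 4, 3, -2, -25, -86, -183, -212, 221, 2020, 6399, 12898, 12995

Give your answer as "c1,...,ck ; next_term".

3,-3,-3,-2 ; -22946

  a_4 = 3·-2 + -3·3 + -3·4 + -2·-1 = -25
  a_5 = 3·-25 + -3·-2 + -3·3 + -2·4 = -86
  a_6 = 3·-86 + -3·-25 + -3·-2 + -2·3 = -183
  a_7 = 3·-183 + -3·-86 + -3·-25 + -2·-2 = -212
  a_8 = 3·-212 + -3·-183 + -3·-86 + -2·-25 = 221
  a_9 = 3·221 + -3·-212 + -3·-183 + -2·-86 = 2020
  a_10 = 3·2020 + -3·221 + -3·-212 + -2·-183 = 6399
  a_11 = 3·6399 + -3·2020 + -3·221 + -2·-212 = 12898
  a_12 = 3·12898 + -3·6399 + -3·2020 + -2·221 = 12995
  a_13 = 3·12995 + -3·12898 + -3·6399 + -2·2020 = -22946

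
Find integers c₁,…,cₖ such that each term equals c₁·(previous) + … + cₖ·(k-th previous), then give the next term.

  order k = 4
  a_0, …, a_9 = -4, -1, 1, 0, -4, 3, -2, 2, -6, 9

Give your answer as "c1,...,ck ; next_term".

  a_4 = -1·0 + 0·1 + 0·-1 + 1·-4 = -4
  a_5 = -1·-4 + 0·0 + 0·1 + 1·-1 = 3
  a_6 = -1·3 + 0·-4 + 0·0 + 1·1 = -2
  a_7 = -1·-2 + 0·3 + 0·-4 + 1·0 = 2
  a_8 = -1·2 + 0·-2 + 0·3 + 1·-4 = -6
  a_9 = -1·-6 + 0·2 + 0·-2 + 1·3 = 9
  a_10 = -1·9 + 0·-6 + 0·2 + 1·-2 = -11

-1,0,0,1 ; -11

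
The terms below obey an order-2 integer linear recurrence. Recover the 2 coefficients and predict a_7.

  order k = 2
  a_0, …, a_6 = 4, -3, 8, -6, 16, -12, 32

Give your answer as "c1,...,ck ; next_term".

0,2 ; -24

  a_2 = 0·-3 + 2·4 = 8
  a_3 = 0·8 + 2·-3 = -6
  a_4 = 0·-6 + 2·8 = 16
  a_5 = 0·16 + 2·-6 = -12
  a_6 = 0·-12 + 2·16 = 32
  a_7 = 0·32 + 2·-12 = -24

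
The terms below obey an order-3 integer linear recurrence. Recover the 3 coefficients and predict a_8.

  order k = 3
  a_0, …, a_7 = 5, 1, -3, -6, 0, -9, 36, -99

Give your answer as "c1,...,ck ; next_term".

-2,3,-3 ; 333

  a_3 = -2·-3 + 3·1 + -3·5 = -6
  a_4 = -2·-6 + 3·-3 + -3·1 = 0
  a_5 = -2·0 + 3·-6 + -3·-3 = -9
  a_6 = -2·-9 + 3·0 + -3·-6 = 36
  a_7 = -2·36 + 3·-9 + -3·0 = -99
  a_8 = -2·-99 + 3·36 + -3·-9 = 333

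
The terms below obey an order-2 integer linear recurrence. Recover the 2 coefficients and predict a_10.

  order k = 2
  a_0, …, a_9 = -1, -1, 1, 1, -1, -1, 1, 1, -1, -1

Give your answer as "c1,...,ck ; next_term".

0,-1 ; 1

  a_2 = 0·-1 + -1·-1 = 1
  a_3 = 0·1 + -1·-1 = 1
  a_4 = 0·1 + -1·1 = -1
  a_5 = 0·-1 + -1·1 = -1
  a_6 = 0·-1 + -1·-1 = 1
  a_7 = 0·1 + -1·-1 = 1
  a_8 = 0·1 + -1·1 = -1
  a_9 = 0·-1 + -1·1 = -1
  a_10 = 0·-1 + -1·-1 = 1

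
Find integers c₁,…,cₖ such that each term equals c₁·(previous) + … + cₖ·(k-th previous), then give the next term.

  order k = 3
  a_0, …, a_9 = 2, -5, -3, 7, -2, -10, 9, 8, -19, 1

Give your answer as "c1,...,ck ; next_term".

  a_3 = 0·-3 + -1·-5 + 1·2 = 7
  a_4 = 0·7 + -1·-3 + 1·-5 = -2
  a_5 = 0·-2 + -1·7 + 1·-3 = -10
  a_6 = 0·-10 + -1·-2 + 1·7 = 9
  a_7 = 0·9 + -1·-10 + 1·-2 = 8
  a_8 = 0·8 + -1·9 + 1·-10 = -19
  a_9 = 0·-19 + -1·8 + 1·9 = 1
  a_10 = 0·1 + -1·-19 + 1·8 = 27

0,-1,1 ; 27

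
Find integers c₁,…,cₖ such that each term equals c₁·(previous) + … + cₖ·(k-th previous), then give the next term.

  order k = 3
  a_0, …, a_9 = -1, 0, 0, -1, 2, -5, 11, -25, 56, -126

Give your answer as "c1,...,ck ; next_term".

-2,1,1 ; 283

  a_3 = -2·0 + 1·0 + 1·-1 = -1
  a_4 = -2·-1 + 1·0 + 1·0 = 2
  a_5 = -2·2 + 1·-1 + 1·0 = -5
  a_6 = -2·-5 + 1·2 + 1·-1 = 11
  a_7 = -2·11 + 1·-5 + 1·2 = -25
  a_8 = -2·-25 + 1·11 + 1·-5 = 56
  a_9 = -2·56 + 1·-25 + 1·11 = -126
  a_10 = -2·-126 + 1·56 + 1·-25 = 283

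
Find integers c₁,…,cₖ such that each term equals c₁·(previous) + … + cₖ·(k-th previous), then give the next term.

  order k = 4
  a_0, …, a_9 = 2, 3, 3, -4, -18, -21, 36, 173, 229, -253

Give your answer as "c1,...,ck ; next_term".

2,-3,-3,4 ; -1568

  a_4 = 2·-4 + -3·3 + -3·3 + 4·2 = -18
  a_5 = 2·-18 + -3·-4 + -3·3 + 4·3 = -21
  a_6 = 2·-21 + -3·-18 + -3·-4 + 4·3 = 36
  a_7 = 2·36 + -3·-21 + -3·-18 + 4·-4 = 173
  a_8 = 2·173 + -3·36 + -3·-21 + 4·-18 = 229
  a_9 = 2·229 + -3·173 + -3·36 + 4·-21 = -253
  a_10 = 2·-253 + -3·229 + -3·173 + 4·36 = -1568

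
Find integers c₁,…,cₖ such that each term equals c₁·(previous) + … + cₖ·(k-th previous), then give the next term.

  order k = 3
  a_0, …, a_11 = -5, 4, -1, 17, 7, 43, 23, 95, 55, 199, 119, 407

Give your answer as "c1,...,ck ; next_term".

  a_3 = 1·-1 + 2·4 + -2·-5 = 17
  a_4 = 1·17 + 2·-1 + -2·4 = 7
  a_5 = 1·7 + 2·17 + -2·-1 = 43
  a_6 = 1·43 + 2·7 + -2·17 = 23
  a_7 = 1·23 + 2·43 + -2·7 = 95
  a_8 = 1·95 + 2·23 + -2·43 = 55
  a_9 = 1·55 + 2·95 + -2·23 = 199
  a_10 = 1·199 + 2·55 + -2·95 = 119
  a_11 = 1·119 + 2·199 + -2·55 = 407
  a_12 = 1·407 + 2·119 + -2·199 = 247

1,2,-2 ; 247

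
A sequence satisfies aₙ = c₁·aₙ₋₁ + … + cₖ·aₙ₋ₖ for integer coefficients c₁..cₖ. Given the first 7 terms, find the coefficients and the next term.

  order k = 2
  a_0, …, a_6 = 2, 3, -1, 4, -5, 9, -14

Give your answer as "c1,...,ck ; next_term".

-1,1 ; 23

  a_2 = -1·3 + 1·2 = -1
  a_3 = -1·-1 + 1·3 = 4
  a_4 = -1·4 + 1·-1 = -5
  a_5 = -1·-5 + 1·4 = 9
  a_6 = -1·9 + 1·-5 = -14
  a_7 = -1·-14 + 1·9 = 23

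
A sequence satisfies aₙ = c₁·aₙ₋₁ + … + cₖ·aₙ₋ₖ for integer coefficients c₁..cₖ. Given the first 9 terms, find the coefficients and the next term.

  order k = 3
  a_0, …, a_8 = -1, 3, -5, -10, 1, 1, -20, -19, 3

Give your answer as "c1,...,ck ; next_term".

1,-1,2 ; -18

  a_3 = 1·-5 + -1·3 + 2·-1 = -10
  a_4 = 1·-10 + -1·-5 + 2·3 = 1
  a_5 = 1·1 + -1·-10 + 2·-5 = 1
  a_6 = 1·1 + -1·1 + 2·-10 = -20
  a_7 = 1·-20 + -1·1 + 2·1 = -19
  a_8 = 1·-19 + -1·-20 + 2·1 = 3
  a_9 = 1·3 + -1·-19 + 2·-20 = -18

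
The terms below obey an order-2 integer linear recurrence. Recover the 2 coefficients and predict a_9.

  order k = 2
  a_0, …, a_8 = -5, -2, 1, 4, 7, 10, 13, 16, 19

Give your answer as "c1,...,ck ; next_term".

2,-1 ; 22

  a_2 = 2·-2 + -1·-5 = 1
  a_3 = 2·1 + -1·-2 = 4
  a_4 = 2·4 + -1·1 = 7
  a_5 = 2·7 + -1·4 = 10
  a_6 = 2·10 + -1·7 = 13
  a_7 = 2·13 + -1·10 = 16
  a_8 = 2·16 + -1·13 = 19
  a_9 = 2·19 + -1·16 = 22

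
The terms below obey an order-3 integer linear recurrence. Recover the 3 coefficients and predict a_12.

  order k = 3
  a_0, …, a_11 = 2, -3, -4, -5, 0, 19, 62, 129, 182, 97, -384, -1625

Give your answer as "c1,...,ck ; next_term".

  a_3 = 3·-4 + -3·-3 + -1·2 = -5
  a_4 = 3·-5 + -3·-4 + -1·-3 = 0
  a_5 = 3·0 + -3·-5 + -1·-4 = 19
  a_6 = 3·19 + -3·0 + -1·-5 = 62
  a_7 = 3·62 + -3·19 + -1·0 = 129
  a_8 = 3·129 + -3·62 + -1·19 = 182
  a_9 = 3·182 + -3·129 + -1·62 = 97
  a_10 = 3·97 + -3·182 + -1·129 = -384
  a_11 = 3·-384 + -3·97 + -1·182 = -1625
  a_12 = 3·-1625 + -3·-384 + -1·97 = -3820

3,-3,-1 ; -3820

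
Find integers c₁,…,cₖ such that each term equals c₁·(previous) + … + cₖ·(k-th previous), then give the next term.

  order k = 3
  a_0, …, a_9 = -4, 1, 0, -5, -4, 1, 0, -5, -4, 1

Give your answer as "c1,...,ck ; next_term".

1,-1,1 ; 0

  a_3 = 1·0 + -1·1 + 1·-4 = -5
  a_4 = 1·-5 + -1·0 + 1·1 = -4
  a_5 = 1·-4 + -1·-5 + 1·0 = 1
  a_6 = 1·1 + -1·-4 + 1·-5 = 0
  a_7 = 1·0 + -1·1 + 1·-4 = -5
  a_8 = 1·-5 + -1·0 + 1·1 = -4
  a_9 = 1·-4 + -1·-5 + 1·0 = 1
  a_10 = 1·1 + -1·-4 + 1·-5 = 0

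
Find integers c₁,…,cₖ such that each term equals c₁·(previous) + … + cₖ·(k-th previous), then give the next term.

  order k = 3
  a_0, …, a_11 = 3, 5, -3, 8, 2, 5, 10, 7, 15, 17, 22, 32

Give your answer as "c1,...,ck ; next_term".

0,1,1 ; 39

  a_3 = 0·-3 + 1·5 + 1·3 = 8
  a_4 = 0·8 + 1·-3 + 1·5 = 2
  a_5 = 0·2 + 1·8 + 1·-3 = 5
  a_6 = 0·5 + 1·2 + 1·8 = 10
  a_7 = 0·10 + 1·5 + 1·2 = 7
  a_8 = 0·7 + 1·10 + 1·5 = 15
  a_9 = 0·15 + 1·7 + 1·10 = 17
  a_10 = 0·17 + 1·15 + 1·7 = 22
  a_11 = 0·22 + 1·17 + 1·15 = 32
  a_12 = 0·32 + 1·22 + 1·17 = 39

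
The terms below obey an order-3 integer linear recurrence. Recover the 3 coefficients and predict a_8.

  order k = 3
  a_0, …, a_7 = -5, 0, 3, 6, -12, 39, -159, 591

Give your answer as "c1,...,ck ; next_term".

  a_3 = -3·3 + 2·0 + -3·-5 = 6
  a_4 = -3·6 + 2·3 + -3·0 = -12
  a_5 = -3·-12 + 2·6 + -3·3 = 39
  a_6 = -3·39 + 2·-12 + -3·6 = -159
  a_7 = -3·-159 + 2·39 + -3·-12 = 591
  a_8 = -3·591 + 2·-159 + -3·39 = -2208

-3,2,-3 ; -2208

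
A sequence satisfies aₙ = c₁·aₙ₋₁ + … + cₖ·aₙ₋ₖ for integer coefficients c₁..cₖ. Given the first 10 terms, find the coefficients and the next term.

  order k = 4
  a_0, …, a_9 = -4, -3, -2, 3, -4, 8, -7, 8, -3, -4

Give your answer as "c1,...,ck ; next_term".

-1,1,1,-1 ; 16

  a_4 = -1·3 + 1·-2 + 1·-3 + -1·-4 = -4
  a_5 = -1·-4 + 1·3 + 1·-2 + -1·-3 = 8
  a_6 = -1·8 + 1·-4 + 1·3 + -1·-2 = -7
  a_7 = -1·-7 + 1·8 + 1·-4 + -1·3 = 8
  a_8 = -1·8 + 1·-7 + 1·8 + -1·-4 = -3
  a_9 = -1·-3 + 1·8 + 1·-7 + -1·8 = -4
  a_10 = -1·-4 + 1·-3 + 1·8 + -1·-7 = 16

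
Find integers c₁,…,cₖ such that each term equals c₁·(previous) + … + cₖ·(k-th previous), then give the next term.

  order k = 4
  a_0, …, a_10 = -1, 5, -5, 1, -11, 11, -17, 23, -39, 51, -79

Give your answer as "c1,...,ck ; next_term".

  a_4 = 0·1 + 1·-5 + -1·5 + 1·-1 = -11
  a_5 = 0·-11 + 1·1 + -1·-5 + 1·5 = 11
  a_6 = 0·11 + 1·-11 + -1·1 + 1·-5 = -17
  a_7 = 0·-17 + 1·11 + -1·-11 + 1·1 = 23
  a_8 = 0·23 + 1·-17 + -1·11 + 1·-11 = -39
  a_9 = 0·-39 + 1·23 + -1·-17 + 1·11 = 51
  a_10 = 0·51 + 1·-39 + -1·23 + 1·-17 = -79
  a_11 = 0·-79 + 1·51 + -1·-39 + 1·23 = 113

0,1,-1,1 ; 113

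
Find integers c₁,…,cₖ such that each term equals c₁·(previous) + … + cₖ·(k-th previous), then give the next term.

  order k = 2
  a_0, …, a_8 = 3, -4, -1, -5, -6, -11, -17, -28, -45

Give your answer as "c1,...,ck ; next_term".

1,1 ; -73

  a_2 = 1·-4 + 1·3 = -1
  a_3 = 1·-1 + 1·-4 = -5
  a_4 = 1·-5 + 1·-1 = -6
  a_5 = 1·-6 + 1·-5 = -11
  a_6 = 1·-11 + 1·-6 = -17
  a_7 = 1·-17 + 1·-11 = -28
  a_8 = 1·-28 + 1·-17 = -45
  a_9 = 1·-45 + 1·-28 = -73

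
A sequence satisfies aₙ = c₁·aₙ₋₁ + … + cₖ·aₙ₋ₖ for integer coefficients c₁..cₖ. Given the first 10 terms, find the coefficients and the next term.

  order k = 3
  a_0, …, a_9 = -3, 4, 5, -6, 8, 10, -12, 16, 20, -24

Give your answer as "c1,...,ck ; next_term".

  a_3 = 0·5 + 0·4 + 2·-3 = -6
  a_4 = 0·-6 + 0·5 + 2·4 = 8
  a_5 = 0·8 + 0·-6 + 2·5 = 10
  a_6 = 0·10 + 0·8 + 2·-6 = -12
  a_7 = 0·-12 + 0·10 + 2·8 = 16
  a_8 = 0·16 + 0·-12 + 2·10 = 20
  a_9 = 0·20 + 0·16 + 2·-12 = -24
  a_10 = 0·-24 + 0·20 + 2·16 = 32

0,0,2 ; 32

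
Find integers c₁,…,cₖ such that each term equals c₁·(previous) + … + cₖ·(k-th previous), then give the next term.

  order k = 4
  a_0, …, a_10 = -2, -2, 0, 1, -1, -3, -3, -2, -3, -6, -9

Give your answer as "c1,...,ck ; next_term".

1,0,0,1 ; -11

  a_4 = 1·1 + 0·0 + 0·-2 + 1·-2 = -1
  a_5 = 1·-1 + 0·1 + 0·0 + 1·-2 = -3
  a_6 = 1·-3 + 0·-1 + 0·1 + 1·0 = -3
  a_7 = 1·-3 + 0·-3 + 0·-1 + 1·1 = -2
  a_8 = 1·-2 + 0·-3 + 0·-3 + 1·-1 = -3
  a_9 = 1·-3 + 0·-2 + 0·-3 + 1·-3 = -6
  a_10 = 1·-6 + 0·-3 + 0·-2 + 1·-3 = -9
  a_11 = 1·-9 + 0·-6 + 0·-3 + 1·-2 = -11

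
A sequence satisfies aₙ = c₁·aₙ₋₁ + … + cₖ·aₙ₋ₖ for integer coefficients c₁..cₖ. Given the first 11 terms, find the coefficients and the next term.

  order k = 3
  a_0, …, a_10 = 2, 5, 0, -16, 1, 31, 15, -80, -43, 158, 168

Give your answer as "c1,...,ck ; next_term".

  a_3 = -1·0 + -2·5 + -3·2 = -16
  a_4 = -1·-16 + -2·0 + -3·5 = 1
  a_5 = -1·1 + -2·-16 + -3·0 = 31
  a_6 = -1·31 + -2·1 + -3·-16 = 15
  a_7 = -1·15 + -2·31 + -3·1 = -80
  a_8 = -1·-80 + -2·15 + -3·31 = -43
  a_9 = -1·-43 + -2·-80 + -3·15 = 158
  a_10 = -1·158 + -2·-43 + -3·-80 = 168
  a_11 = -1·168 + -2·158 + -3·-43 = -355

-1,-2,-3 ; -355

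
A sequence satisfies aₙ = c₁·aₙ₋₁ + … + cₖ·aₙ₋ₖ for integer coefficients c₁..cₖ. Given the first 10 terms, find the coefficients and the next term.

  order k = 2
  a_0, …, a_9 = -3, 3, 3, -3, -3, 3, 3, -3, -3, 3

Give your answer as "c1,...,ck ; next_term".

0,-1 ; 3

  a_2 = 0·3 + -1·-3 = 3
  a_3 = 0·3 + -1·3 = -3
  a_4 = 0·-3 + -1·3 = -3
  a_5 = 0·-3 + -1·-3 = 3
  a_6 = 0·3 + -1·-3 = 3
  a_7 = 0·3 + -1·3 = -3
  a_8 = 0·-3 + -1·3 = -3
  a_9 = 0·-3 + -1·-3 = 3
  a_10 = 0·3 + -1·-3 = 3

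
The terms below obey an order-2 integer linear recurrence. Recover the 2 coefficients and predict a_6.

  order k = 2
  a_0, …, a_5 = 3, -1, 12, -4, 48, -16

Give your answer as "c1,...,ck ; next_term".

  a_2 = 0·-1 + 4·3 = 12
  a_3 = 0·12 + 4·-1 = -4
  a_4 = 0·-4 + 4·12 = 48
  a_5 = 0·48 + 4·-4 = -16
  a_6 = 0·-16 + 4·48 = 192

0,4 ; 192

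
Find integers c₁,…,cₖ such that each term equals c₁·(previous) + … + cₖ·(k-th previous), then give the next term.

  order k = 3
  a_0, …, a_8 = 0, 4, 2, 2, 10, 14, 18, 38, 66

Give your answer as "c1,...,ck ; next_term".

  a_3 = 1·2 + 0·4 + 2·0 = 2
  a_4 = 1·2 + 0·2 + 2·4 = 10
  a_5 = 1·10 + 0·2 + 2·2 = 14
  a_6 = 1·14 + 0·10 + 2·2 = 18
  a_7 = 1·18 + 0·14 + 2·10 = 38
  a_8 = 1·38 + 0·18 + 2·14 = 66
  a_9 = 1·66 + 0·38 + 2·18 = 102

1,0,2 ; 102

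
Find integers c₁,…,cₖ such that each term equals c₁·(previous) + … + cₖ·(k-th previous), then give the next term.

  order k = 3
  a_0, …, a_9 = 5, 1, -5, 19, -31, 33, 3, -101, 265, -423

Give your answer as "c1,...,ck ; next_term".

  a_3 = -2·-5 + -1·1 + 2·5 = 19
  a_4 = -2·19 + -1·-5 + 2·1 = -31
  a_5 = -2·-31 + -1·19 + 2·-5 = 33
  a_6 = -2·33 + -1·-31 + 2·19 = 3
  a_7 = -2·3 + -1·33 + 2·-31 = -101
  a_8 = -2·-101 + -1·3 + 2·33 = 265
  a_9 = -2·265 + -1·-101 + 2·3 = -423
  a_10 = -2·-423 + -1·265 + 2·-101 = 379

-2,-1,2 ; 379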